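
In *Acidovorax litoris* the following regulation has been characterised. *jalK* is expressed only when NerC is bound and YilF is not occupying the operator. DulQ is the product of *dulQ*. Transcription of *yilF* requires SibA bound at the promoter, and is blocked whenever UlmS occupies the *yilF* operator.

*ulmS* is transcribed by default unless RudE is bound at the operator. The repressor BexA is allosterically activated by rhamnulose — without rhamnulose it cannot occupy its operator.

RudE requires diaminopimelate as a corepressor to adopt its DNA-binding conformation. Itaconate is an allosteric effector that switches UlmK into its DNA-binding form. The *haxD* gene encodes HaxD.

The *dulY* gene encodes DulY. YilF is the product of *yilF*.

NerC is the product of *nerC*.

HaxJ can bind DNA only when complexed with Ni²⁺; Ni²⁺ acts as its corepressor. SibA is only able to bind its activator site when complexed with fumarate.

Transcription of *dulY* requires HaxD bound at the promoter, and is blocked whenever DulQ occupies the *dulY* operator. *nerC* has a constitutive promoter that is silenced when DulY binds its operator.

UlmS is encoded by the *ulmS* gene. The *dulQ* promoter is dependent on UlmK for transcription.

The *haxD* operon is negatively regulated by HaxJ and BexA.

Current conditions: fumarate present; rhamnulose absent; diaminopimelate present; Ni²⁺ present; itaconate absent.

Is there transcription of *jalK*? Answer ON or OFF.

Itaconate is absent, so UlmK is inactive.
Required activator UlmK is absent, so *dulQ* is not transcribed.
So DulQ is not produced.
Ni²⁺ is present, so HaxJ is active.
Rhamnulose is absent, so BexA is inactive.
With repressor HaxJ bound, *haxD* is not transcribed.
So HaxD is not produced.
Required activator HaxD is absent, so *dulY* is not transcribed.
So DulY is not produced.
With no repressor bound, *nerC* is transcribed.
So NerC is produced and active.
Fumarate is present, so SibA is active.
Diaminopimelate is present, so RudE is active.
With repressor RudE bound, *ulmS* is not transcribed.
So UlmS is not produced.
No repressor is bound and SibA is active, so *yilF* is transcribed.
So YilF is produced and active.
With repressor YilF bound, *jalK* is not transcribed.

OFF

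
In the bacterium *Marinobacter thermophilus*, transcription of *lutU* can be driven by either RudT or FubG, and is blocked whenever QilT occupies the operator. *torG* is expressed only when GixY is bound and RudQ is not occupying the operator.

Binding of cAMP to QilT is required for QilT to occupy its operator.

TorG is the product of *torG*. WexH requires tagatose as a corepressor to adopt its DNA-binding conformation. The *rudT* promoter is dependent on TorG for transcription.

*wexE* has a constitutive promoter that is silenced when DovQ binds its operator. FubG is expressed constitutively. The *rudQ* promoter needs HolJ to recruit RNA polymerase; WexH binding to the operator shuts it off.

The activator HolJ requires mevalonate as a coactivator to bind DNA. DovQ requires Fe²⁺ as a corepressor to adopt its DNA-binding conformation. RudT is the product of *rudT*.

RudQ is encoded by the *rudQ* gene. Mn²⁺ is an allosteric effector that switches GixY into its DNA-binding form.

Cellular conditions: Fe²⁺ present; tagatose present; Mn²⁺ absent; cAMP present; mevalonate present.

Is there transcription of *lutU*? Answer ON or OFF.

OFF

Mn²⁺ is absent, so GixY is inactive.
Tagatose is present, so WexH is active.
Mevalonate is present, so HolJ is active.
With repressor WexH bound, *rudQ* is not transcribed.
So RudQ is not produced.
Required activator GixY is absent, so *torG* is not transcribed.
So TorG is not produced.
Required activator TorG is absent, so *rudT* is not transcribed.
So RudT is not produced.
FubG is produced constitutively and is active.
cAMP is present, so QilT is active.
With repressor QilT bound, *lutU* is not transcribed.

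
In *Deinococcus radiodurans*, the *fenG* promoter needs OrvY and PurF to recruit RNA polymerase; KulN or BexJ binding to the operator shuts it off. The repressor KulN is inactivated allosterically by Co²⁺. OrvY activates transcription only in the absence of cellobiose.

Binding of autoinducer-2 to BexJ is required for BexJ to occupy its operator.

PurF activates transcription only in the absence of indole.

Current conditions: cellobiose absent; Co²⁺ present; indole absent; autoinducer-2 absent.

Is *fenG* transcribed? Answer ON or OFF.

Cellobiose is absent, so OrvY is active.
Indole is absent, so PurF is active.
Co²⁺ is present, so KulN is inactive.
Autoinducer-2 is absent, so BexJ is inactive.
No repressor is bound and OrvY and PurF are active, so *fenG* is transcribed.

ON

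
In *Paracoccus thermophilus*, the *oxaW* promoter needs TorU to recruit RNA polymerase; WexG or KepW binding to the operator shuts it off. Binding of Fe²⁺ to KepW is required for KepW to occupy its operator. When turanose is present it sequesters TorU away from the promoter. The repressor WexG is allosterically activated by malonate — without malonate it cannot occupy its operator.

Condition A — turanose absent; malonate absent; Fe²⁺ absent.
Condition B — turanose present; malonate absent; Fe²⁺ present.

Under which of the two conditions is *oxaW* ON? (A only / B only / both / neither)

A only

Condition A:
Turanose is absent, so TorU is active.
Malonate is absent, so WexG is inactive.
Fe²⁺ is absent, so KepW is inactive.
No repressor is bound and TorU is active, so *oxaW* is transcribed.
→ *oxaW* is ON in A.
Condition B:
Turanose is present, so TorU is inactive.
Malonate is absent, so WexG is inactive.
Fe²⁺ is present, so KepW is active.
With repressor KepW bound, *oxaW* is not transcribed.
→ *oxaW* is OFF in B.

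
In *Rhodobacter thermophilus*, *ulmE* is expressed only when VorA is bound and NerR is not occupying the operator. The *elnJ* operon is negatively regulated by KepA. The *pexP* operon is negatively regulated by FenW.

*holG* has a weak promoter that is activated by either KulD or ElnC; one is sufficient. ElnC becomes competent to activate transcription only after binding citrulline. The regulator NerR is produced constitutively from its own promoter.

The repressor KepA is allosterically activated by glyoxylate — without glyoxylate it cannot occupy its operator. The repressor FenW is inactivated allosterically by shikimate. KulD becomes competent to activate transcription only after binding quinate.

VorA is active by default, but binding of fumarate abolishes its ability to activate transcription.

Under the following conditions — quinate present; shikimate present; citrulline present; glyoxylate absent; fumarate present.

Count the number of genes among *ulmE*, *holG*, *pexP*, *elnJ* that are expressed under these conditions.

3

Fumarate is present, so VorA is inactive.
NerR is produced constitutively and is active.
With repressor NerR bound, *ulmE* is not transcribed.
→ *ulmE* is OFF.
Quinate is present, so KulD is active.
Citrulline is present, so ElnC is active.
Activator KulD is present, so *holG* is transcribed.
→ *holG* is ON.
Shikimate is present, so FenW is inactive.
With no repressor bound, *pexP* is transcribed.
→ *pexP* is ON.
Glyoxylate is absent, so KepA is inactive.
With no repressor bound, *elnJ* is transcribed.
→ *elnJ* is ON.
3 of the 4 genes are transcribed.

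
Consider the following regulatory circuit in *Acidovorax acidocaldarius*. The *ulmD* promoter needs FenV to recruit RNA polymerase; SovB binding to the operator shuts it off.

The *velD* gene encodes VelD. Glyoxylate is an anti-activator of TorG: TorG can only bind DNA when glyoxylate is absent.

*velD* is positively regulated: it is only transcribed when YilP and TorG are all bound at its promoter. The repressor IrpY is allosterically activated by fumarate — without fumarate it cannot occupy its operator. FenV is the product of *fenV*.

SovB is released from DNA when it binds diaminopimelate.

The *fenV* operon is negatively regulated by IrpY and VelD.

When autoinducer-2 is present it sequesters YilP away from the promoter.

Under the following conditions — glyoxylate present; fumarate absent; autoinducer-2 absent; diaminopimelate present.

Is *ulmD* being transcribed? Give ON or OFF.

Diaminopimelate is present, so SovB is inactive.
Fumarate is absent, so IrpY is inactive.
Autoinducer-2 is absent, so YilP is active.
Glyoxylate is present, so TorG is inactive.
Required activator TorG is absent, so *velD* is not transcribed.
So VelD is not produced.
With no repressor bound, *fenV* is transcribed.
So FenV is produced and active.
No repressor is bound and FenV is active, so *ulmD* is transcribed.

ON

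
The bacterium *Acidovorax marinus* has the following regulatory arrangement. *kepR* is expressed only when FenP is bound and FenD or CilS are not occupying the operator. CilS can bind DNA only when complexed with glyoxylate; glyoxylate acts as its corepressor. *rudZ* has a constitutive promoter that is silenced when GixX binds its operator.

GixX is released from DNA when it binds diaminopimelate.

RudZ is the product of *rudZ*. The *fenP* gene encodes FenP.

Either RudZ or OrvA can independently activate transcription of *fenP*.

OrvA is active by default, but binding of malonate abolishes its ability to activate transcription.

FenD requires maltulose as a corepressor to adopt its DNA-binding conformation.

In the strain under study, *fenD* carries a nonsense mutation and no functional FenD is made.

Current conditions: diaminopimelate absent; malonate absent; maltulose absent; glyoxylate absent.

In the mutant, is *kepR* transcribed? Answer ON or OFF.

ON

FenD is non-functional in this strain, so it has no effect.
Diaminopimelate is absent, so GixX is active.
With repressor GixX bound, *rudZ* is not transcribed.
So RudZ is not produced.
Malonate is absent, so OrvA is active.
Activator OrvA is present, so *fenP* is transcribed.
So FenP is produced and active.
Glyoxylate is absent, so CilS is inactive.
No repressor is bound and FenP is active, so *kepR* is transcribed.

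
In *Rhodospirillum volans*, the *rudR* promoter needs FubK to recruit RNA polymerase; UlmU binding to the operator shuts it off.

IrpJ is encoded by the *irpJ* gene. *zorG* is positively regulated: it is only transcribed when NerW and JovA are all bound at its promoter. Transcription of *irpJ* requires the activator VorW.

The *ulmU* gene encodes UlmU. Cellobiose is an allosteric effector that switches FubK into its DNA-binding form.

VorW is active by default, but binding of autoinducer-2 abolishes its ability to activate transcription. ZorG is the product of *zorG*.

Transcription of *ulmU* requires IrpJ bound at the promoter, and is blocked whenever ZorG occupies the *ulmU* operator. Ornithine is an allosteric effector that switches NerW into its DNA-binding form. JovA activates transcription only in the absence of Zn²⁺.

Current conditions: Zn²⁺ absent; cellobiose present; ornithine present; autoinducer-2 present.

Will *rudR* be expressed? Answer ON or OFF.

ON

Cellobiose is present, so FubK is active.
Autoinducer-2 is present, so VorW is inactive.
Required activator VorW is absent, so *irpJ* is not transcribed.
So IrpJ is not produced.
Ornithine is present, so NerW is active.
Zn²⁺ is absent, so JovA is active.
No repressor is bound and NerW and JovA are active, so *zorG* is transcribed.
So ZorG is produced and active.
With repressor ZorG bound, *ulmU* is not transcribed.
So UlmU is not produced.
No repressor is bound and FubK is active, so *rudR* is transcribed.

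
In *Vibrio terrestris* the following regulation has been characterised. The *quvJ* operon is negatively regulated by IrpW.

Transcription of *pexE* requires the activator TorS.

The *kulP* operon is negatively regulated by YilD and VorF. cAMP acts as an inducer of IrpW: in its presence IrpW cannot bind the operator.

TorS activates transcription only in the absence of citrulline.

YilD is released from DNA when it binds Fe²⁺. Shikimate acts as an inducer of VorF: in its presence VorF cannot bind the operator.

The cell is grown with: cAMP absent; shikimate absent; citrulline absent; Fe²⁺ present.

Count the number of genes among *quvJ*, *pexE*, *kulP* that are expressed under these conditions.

1

cAMP is absent, so IrpW is active.
With repressor IrpW bound, *quvJ* is not transcribed.
→ *quvJ* is OFF.
Citrulline is absent, so TorS is active.
No repressor is bound and TorS is active, so *pexE* is transcribed.
→ *pexE* is ON.
Fe²⁺ is present, so YilD is inactive.
Shikimate is absent, so VorF is active.
With repressor VorF bound, *kulP* is not transcribed.
→ *kulP* is OFF.
1 of the 3 genes is transcribed.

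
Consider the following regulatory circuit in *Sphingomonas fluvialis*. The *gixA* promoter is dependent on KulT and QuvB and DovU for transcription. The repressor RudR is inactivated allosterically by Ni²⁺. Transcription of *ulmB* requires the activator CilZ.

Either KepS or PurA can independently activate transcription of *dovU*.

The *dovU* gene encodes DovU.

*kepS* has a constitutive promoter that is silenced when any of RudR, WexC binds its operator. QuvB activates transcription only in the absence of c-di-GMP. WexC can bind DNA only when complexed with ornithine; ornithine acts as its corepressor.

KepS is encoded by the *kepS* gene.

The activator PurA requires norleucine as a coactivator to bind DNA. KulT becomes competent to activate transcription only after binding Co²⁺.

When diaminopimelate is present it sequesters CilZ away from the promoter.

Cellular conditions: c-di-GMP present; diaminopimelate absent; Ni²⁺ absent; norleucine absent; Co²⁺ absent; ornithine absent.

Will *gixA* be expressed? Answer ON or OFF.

OFF

Co²⁺ is absent, so KulT is inactive.
c-di-GMP is present, so QuvB is inactive.
Ni²⁺ is absent, so RudR is active.
Ornithine is absent, so WexC is inactive.
With repressor RudR bound, *kepS* is not transcribed.
So KepS is not produced.
Norleucine is absent, so PurA is inactive.
No activator is available at the *dovU* promoter, so *dovU* is not transcribed.
So DovU is not produced.
Required activator KulT is absent, so *gixA* is not transcribed.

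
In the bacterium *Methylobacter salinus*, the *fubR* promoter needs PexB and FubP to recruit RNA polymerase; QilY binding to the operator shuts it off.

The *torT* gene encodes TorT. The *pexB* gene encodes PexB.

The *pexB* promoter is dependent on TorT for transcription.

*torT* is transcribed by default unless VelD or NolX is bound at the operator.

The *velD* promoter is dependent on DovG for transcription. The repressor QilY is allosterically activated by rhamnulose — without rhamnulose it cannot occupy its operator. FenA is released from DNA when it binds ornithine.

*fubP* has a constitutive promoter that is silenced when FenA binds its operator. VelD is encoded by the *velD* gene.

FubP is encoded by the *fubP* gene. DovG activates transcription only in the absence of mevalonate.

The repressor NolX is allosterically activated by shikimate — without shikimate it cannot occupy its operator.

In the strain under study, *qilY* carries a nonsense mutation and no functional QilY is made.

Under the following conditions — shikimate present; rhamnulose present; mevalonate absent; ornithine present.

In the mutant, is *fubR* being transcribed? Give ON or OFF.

OFF

QilY is non-functional in this strain, so it has no effect.
Mevalonate is absent, so DovG is active.
No repressor is bound and DovG is active, so *velD* is transcribed.
So VelD is produced and active.
Shikimate is present, so NolX is active.
With repressor VelD bound, *torT* is not transcribed.
So TorT is not produced.
Required activator TorT is absent, so *pexB* is not transcribed.
So PexB is not produced.
Ornithine is present, so FenA is inactive.
With no repressor bound, *fubP* is transcribed.
So FubP is produced and active.
Required activator PexB is absent, so *fubR* is not transcribed.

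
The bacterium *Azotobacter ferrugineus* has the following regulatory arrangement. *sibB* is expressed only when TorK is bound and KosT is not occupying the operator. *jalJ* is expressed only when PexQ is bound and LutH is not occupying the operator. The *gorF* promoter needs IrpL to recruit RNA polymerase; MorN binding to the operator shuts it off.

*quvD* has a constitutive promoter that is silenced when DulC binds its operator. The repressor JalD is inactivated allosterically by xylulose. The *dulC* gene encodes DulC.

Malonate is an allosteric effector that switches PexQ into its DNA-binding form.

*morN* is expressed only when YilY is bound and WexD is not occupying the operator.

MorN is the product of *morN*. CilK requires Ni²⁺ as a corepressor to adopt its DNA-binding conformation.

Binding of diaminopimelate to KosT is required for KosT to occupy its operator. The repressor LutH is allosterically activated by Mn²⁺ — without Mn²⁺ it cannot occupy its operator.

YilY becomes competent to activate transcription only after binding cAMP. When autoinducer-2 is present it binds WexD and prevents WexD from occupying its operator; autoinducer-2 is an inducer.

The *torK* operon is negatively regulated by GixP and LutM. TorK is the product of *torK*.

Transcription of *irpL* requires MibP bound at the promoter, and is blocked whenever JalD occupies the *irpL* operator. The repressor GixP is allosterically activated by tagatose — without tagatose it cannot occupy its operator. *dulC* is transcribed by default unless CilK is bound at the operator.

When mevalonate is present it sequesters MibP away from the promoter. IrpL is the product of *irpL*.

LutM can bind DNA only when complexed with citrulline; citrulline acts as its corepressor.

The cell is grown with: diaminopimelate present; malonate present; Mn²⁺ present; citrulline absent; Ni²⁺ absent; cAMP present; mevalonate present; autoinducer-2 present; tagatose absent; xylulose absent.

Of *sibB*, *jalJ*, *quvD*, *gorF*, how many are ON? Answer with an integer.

Diaminopimelate is present, so KosT is active.
Tagatose is absent, so GixP is inactive.
Citrulline is absent, so LutM is inactive.
With no repressor bound, *torK* is transcribed.
So TorK is produced and active.
With repressor KosT bound, *sibB* is not transcribed.
→ *sibB* is OFF.
Mn²⁺ is present, so LutH is active.
Malonate is present, so PexQ is active.
With repressor LutH bound, *jalJ* is not transcribed.
→ *jalJ* is OFF.
Ni²⁺ is absent, so CilK is inactive.
With no repressor bound, *dulC* is transcribed.
So DulC is produced and active.
With repressor DulC bound, *quvD* is not transcribed.
→ *quvD* is OFF.
Xylulose is absent, so JalD is active.
Mevalonate is present, so MibP is inactive.
With repressor JalD bound, *irpL* is not transcribed.
So IrpL is not produced.
cAMP is present, so YilY is active.
Autoinducer-2 is present, so WexD is inactive.
No repressor is bound and YilY is active, so *morN* is transcribed.
So MorN is produced and active.
With repressor MorN bound, *gorF* is not transcribed.
→ *gorF* is OFF.
0 of the 4 genes are transcribed.

0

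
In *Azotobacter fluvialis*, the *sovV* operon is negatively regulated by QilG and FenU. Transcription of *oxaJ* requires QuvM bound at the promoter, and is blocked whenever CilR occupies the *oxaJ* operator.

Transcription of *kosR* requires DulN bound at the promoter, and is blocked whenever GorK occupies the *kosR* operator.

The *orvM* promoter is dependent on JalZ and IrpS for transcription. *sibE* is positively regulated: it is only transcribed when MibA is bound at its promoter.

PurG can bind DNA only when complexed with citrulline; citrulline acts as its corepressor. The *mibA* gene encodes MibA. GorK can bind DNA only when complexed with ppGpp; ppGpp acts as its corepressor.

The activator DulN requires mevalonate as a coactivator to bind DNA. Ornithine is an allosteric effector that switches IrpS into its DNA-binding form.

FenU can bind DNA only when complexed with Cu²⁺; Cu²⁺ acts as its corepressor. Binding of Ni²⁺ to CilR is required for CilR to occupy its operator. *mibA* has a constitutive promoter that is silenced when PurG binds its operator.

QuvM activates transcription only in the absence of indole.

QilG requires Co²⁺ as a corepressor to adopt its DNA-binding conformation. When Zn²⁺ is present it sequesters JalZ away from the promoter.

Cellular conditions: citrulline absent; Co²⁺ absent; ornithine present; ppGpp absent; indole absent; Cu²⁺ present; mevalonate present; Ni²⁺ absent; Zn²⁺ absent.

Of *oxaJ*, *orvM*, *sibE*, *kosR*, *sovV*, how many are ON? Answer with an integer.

4

Indole is absent, so QuvM is active.
Ni²⁺ is absent, so CilR is inactive.
No repressor is bound and QuvM is active, so *oxaJ* is transcribed.
→ *oxaJ* is ON.
Zn²⁺ is absent, so JalZ is active.
Ornithine is present, so IrpS is active.
No repressor is bound and JalZ and IrpS are active, so *orvM* is transcribed.
→ *orvM* is ON.
Citrulline is absent, so PurG is inactive.
With no repressor bound, *mibA* is transcribed.
So MibA is produced and active.
No repressor is bound and MibA is active, so *sibE* is transcribed.
→ *sibE* is ON.
ppGpp is absent, so GorK is inactive.
Mevalonate is present, so DulN is active.
No repressor is bound and DulN is active, so *kosR* is transcribed.
→ *kosR* is ON.
Co²⁺ is absent, so QilG is inactive.
Cu²⁺ is present, so FenU is active.
With repressor FenU bound, *sovV* is not transcribed.
→ *sovV* is OFF.
4 of the 5 genes are transcribed.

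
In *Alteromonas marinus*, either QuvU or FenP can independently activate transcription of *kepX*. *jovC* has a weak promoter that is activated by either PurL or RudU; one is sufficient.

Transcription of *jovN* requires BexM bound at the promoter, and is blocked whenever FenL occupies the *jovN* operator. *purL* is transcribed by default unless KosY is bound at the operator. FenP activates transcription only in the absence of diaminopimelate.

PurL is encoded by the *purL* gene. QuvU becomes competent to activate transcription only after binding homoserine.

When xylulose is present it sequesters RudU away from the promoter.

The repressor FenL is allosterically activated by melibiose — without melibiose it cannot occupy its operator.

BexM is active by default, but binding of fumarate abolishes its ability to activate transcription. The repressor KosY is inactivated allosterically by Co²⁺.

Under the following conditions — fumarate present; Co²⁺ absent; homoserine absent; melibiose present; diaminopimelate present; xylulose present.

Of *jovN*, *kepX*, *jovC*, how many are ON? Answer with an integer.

0

Melibiose is present, so FenL is active.
Fumarate is present, so BexM is inactive.
With repressor FenL bound, *jovN* is not transcribed.
→ *jovN* is OFF.
Homoserine is absent, so QuvU is inactive.
Diaminopimelate is present, so FenP is inactive.
No activator is available at the *kepX* promoter, so *kepX* is not transcribed.
→ *kepX* is OFF.
Co²⁺ is absent, so KosY is active.
With repressor KosY bound, *purL* is not transcribed.
So PurL is not produced.
Xylulose is present, so RudU is inactive.
No activator is available at the *jovC* promoter, so *jovC* is not transcribed.
→ *jovC* is OFF.
0 of the 3 genes are transcribed.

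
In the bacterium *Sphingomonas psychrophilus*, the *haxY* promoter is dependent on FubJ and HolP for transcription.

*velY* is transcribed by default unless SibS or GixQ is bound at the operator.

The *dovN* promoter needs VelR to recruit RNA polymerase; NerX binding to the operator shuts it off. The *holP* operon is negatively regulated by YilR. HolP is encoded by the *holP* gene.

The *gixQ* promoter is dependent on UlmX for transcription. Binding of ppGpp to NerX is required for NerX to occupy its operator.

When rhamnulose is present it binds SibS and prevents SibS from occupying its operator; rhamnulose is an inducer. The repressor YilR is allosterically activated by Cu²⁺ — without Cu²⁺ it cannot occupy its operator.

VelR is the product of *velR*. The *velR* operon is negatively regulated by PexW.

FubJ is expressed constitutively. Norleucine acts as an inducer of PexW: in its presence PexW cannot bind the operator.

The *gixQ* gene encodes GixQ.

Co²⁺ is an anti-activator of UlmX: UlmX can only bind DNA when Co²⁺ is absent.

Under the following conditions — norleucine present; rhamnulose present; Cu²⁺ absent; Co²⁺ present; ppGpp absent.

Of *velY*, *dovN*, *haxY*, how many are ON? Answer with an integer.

Rhamnulose is present, so SibS is inactive.
Co²⁺ is present, so UlmX is inactive.
Required activator UlmX is absent, so *gixQ* is not transcribed.
So GixQ is not produced.
With no repressor bound, *velY* is transcribed.
→ *velY* is ON.
Norleucine is present, so PexW is inactive.
With no repressor bound, *velR* is transcribed.
So VelR is produced and active.
ppGpp is absent, so NerX is inactive.
No repressor is bound and VelR is active, so *dovN* is transcribed.
→ *dovN* is ON.
FubJ is produced constitutively and is active.
Cu²⁺ is absent, so YilR is inactive.
With no repressor bound, *holP* is transcribed.
So HolP is produced and active.
No repressor is bound and FubJ and HolP are active, so *haxY* is transcribed.
→ *haxY* is ON.
3 of the 3 genes are transcribed.

3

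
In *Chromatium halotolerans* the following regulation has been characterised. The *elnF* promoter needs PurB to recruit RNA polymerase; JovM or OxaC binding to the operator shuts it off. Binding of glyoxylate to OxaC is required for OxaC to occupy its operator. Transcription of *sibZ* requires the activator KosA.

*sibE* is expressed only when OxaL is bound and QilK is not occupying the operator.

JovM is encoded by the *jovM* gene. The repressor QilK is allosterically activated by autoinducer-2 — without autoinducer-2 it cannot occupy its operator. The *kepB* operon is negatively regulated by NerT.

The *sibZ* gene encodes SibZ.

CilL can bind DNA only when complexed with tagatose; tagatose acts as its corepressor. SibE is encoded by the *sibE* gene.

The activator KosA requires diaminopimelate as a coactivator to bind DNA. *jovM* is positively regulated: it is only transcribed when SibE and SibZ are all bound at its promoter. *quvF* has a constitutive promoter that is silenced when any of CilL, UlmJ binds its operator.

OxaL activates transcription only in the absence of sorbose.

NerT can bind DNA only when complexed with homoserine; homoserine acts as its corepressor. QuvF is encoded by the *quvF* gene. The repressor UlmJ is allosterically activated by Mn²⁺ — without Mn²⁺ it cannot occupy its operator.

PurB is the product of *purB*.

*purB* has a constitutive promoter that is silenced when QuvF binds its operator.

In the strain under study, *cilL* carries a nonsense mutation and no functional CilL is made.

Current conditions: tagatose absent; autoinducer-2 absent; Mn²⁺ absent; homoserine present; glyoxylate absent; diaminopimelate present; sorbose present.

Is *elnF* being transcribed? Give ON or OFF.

Sorbose is present, so OxaL is inactive.
Autoinducer-2 is absent, so QilK is inactive.
Required activator OxaL is absent, so *sibE* is not transcribed.
So SibE is not produced.
Diaminopimelate is present, so KosA is active.
No repressor is bound and KosA is active, so *sibZ* is transcribed.
So SibZ is produced and active.
Required activator SibE is absent, so *jovM* is not transcribed.
So JovM is not produced.
CilL is non-functional in this strain, so it has no effect.
Mn²⁺ is absent, so UlmJ is inactive.
With no repressor bound, *quvF* is transcribed.
So QuvF is produced and active.
With repressor QuvF bound, *purB* is not transcribed.
So PurB is not produced.
Glyoxylate is absent, so OxaC is inactive.
Required activator PurB is absent, so *elnF* is not transcribed.

OFF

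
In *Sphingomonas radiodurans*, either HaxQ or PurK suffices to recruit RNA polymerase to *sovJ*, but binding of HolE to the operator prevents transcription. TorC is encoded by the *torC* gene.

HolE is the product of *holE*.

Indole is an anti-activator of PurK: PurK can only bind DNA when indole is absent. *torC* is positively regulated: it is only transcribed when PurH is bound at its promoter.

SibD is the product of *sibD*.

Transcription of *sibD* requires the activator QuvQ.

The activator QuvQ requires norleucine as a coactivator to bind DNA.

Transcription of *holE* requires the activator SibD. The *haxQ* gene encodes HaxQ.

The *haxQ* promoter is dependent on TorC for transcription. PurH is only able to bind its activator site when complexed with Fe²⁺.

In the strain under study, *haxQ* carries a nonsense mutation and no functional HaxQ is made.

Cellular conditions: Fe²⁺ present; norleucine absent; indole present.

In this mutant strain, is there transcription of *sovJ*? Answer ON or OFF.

HaxQ is non-functional in this strain, so it has no effect.
Norleucine is absent, so QuvQ is inactive.
Required activator QuvQ is absent, so *sibD* is not transcribed.
So SibD is not produced.
Required activator SibD is absent, so *holE* is not transcribed.
So HolE is not produced.
Indole is present, so PurK is inactive.
No activator is available at the *sovJ* promoter, so *sovJ* is not transcribed.

OFF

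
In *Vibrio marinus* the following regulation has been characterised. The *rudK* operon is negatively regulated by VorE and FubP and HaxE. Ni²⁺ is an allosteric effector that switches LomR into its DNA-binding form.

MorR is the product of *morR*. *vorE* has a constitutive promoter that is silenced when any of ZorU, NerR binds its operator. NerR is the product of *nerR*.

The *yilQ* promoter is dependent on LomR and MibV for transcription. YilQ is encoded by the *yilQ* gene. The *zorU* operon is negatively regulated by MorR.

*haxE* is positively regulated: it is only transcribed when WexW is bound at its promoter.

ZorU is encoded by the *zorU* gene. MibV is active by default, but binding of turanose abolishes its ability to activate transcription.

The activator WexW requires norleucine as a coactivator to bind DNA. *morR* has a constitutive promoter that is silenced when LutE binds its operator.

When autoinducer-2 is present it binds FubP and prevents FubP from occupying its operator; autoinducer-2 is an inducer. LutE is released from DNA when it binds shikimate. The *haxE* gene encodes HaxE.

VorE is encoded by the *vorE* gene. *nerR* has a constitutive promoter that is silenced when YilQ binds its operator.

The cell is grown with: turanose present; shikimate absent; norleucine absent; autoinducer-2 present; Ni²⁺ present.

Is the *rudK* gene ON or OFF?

Shikimate is absent, so LutE is active.
With repressor LutE bound, *morR* is not transcribed.
So MorR is not produced.
With no repressor bound, *zorU* is transcribed.
So ZorU is produced and active.
Ni²⁺ is present, so LomR is active.
Turanose is present, so MibV is inactive.
Required activator MibV is absent, so *yilQ* is not transcribed.
So YilQ is not produced.
With no repressor bound, *nerR* is transcribed.
So NerR is produced and active.
With repressor ZorU bound, *vorE* is not transcribed.
So VorE is not produced.
Autoinducer-2 is present, so FubP is inactive.
Norleucine is absent, so WexW is inactive.
Required activator WexW is absent, so *haxE* is not transcribed.
So HaxE is not produced.
With no repressor bound, *rudK* is transcribed.

ON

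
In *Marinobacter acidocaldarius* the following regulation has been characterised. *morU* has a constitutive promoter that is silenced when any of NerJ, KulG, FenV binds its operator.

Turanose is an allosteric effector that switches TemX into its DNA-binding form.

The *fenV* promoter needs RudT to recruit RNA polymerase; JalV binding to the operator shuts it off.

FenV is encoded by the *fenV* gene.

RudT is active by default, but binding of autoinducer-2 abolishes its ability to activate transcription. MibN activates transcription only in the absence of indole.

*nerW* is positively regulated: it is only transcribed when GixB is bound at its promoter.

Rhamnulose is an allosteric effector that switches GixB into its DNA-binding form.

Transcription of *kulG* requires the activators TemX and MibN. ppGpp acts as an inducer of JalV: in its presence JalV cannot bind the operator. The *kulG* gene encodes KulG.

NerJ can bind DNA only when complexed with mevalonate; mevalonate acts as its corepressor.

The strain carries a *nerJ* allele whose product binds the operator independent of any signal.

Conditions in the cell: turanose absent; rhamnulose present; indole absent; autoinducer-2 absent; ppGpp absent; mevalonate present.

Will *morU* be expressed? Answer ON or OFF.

NerJ is constitutively active in this strain.
Turanose is absent, so TemX is inactive.
Indole is absent, so MibN is active.
Required activator TemX is absent, so *kulG* is not transcribed.
So KulG is not produced.
Autoinducer-2 is absent, so RudT is active.
ppGpp is absent, so JalV is active.
With repressor JalV bound, *fenV* is not transcribed.
So FenV is not produced.
With repressor NerJ bound, *morU* is not transcribed.

OFF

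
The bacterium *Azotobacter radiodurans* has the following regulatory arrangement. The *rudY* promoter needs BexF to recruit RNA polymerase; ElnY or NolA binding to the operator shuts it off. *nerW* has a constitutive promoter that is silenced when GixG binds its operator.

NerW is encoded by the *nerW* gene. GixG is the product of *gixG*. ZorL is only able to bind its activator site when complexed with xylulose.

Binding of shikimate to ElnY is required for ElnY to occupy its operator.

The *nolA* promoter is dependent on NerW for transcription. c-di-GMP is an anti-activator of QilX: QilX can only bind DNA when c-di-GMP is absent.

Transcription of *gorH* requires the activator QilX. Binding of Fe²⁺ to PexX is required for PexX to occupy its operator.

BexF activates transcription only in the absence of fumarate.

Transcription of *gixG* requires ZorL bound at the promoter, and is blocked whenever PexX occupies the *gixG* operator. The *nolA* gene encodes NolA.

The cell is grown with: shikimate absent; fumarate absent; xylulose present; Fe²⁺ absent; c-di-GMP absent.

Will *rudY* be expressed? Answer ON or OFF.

ON

Shikimate is absent, so ElnY is inactive.
Fe²⁺ is absent, so PexX is inactive.
Xylulose is present, so ZorL is active.
No repressor is bound and ZorL is active, so *gixG* is transcribed.
So GixG is produced and active.
With repressor GixG bound, *nerW* is not transcribed.
So NerW is not produced.
Required activator NerW is absent, so *nolA* is not transcribed.
So NolA is not produced.
Fumarate is absent, so BexF is active.
No repressor is bound and BexF is active, so *rudY* is transcribed.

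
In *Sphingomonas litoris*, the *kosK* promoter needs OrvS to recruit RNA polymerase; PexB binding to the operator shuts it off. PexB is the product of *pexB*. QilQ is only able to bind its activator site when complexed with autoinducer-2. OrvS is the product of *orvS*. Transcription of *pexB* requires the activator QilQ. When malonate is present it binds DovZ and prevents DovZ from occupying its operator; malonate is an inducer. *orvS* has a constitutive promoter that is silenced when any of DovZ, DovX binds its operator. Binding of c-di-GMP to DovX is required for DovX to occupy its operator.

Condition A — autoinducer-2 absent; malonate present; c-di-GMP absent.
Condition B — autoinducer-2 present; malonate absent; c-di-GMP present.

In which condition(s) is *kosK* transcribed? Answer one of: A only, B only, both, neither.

Condition A:
Autoinducer-2 is absent, so QilQ is inactive.
Required activator QilQ is absent, so *pexB* is not transcribed.
So PexB is not produced.
Malonate is present, so DovZ is inactive.
c-di-GMP is absent, so DovX is inactive.
With no repressor bound, *orvS* is transcribed.
So OrvS is produced and active.
No repressor is bound and OrvS is active, so *kosK* is transcribed.
→ *kosK* is ON in A.
Condition B:
Autoinducer-2 is present, so QilQ is active.
No repressor is bound and QilQ is active, so *pexB* is transcribed.
So PexB is produced and active.
Malonate is absent, so DovZ is active.
c-di-GMP is present, so DovX is active.
With repressor DovZ bound, *orvS* is not transcribed.
So OrvS is not produced.
With repressor PexB bound, *kosK* is not transcribed.
→ *kosK* is OFF in B.

A only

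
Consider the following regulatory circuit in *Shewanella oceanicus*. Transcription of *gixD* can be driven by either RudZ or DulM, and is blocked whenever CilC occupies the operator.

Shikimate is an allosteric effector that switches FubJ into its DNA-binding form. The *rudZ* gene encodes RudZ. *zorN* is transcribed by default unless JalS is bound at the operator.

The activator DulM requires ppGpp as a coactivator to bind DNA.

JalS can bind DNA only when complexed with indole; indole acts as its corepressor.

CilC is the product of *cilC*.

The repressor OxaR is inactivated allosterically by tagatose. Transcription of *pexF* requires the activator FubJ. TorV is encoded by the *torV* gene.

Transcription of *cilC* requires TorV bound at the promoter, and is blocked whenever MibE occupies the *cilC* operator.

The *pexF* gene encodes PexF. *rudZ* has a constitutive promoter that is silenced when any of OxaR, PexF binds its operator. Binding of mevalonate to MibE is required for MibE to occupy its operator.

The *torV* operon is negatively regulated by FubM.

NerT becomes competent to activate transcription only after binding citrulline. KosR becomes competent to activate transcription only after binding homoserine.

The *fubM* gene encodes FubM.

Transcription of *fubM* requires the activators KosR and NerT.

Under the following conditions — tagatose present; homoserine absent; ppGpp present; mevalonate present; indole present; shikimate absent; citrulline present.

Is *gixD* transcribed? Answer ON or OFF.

Tagatose is present, so OxaR is inactive.
Shikimate is absent, so FubJ is inactive.
Required activator FubJ is absent, so *pexF* is not transcribed.
So PexF is not produced.
With no repressor bound, *rudZ* is transcribed.
So RudZ is produced and active.
Homoserine is absent, so KosR is inactive.
Citrulline is present, so NerT is active.
Required activator KosR is absent, so *fubM* is not transcribed.
So FubM is not produced.
With no repressor bound, *torV* is transcribed.
So TorV is produced and active.
Mevalonate is present, so MibE is active.
With repressor MibE bound, *cilC* is not transcribed.
So CilC is not produced.
ppGpp is present, so DulM is active.
Activator RudZ is present, so *gixD* is transcribed.

ON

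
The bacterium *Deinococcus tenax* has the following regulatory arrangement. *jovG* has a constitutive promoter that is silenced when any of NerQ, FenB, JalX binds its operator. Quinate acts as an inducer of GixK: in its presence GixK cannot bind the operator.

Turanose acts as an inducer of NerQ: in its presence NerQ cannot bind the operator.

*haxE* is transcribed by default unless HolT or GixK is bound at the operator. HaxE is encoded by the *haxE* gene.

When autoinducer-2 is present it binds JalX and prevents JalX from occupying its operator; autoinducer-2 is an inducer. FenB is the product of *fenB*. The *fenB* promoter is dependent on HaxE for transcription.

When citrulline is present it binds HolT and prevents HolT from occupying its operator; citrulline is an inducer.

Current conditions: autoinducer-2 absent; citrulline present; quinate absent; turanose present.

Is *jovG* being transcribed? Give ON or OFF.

OFF

Turanose is present, so NerQ is inactive.
Citrulline is present, so HolT is inactive.
Quinate is absent, so GixK is active.
With repressor GixK bound, *haxE* is not transcribed.
So HaxE is not produced.
Required activator HaxE is absent, so *fenB* is not transcribed.
So FenB is not produced.
Autoinducer-2 is absent, so JalX is active.
With repressor JalX bound, *jovG* is not transcribed.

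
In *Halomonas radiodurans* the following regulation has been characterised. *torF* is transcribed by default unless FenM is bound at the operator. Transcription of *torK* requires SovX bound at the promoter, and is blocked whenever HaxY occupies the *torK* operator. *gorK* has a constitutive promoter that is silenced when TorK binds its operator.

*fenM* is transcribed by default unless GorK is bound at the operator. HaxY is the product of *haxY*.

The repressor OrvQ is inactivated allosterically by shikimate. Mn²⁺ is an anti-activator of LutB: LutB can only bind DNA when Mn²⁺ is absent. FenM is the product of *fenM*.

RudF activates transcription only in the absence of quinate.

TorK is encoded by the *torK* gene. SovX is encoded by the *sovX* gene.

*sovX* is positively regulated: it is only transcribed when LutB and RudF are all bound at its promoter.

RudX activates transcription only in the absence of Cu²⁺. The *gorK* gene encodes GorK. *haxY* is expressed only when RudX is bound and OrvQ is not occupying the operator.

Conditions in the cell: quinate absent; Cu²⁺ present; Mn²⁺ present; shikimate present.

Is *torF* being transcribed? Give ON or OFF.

ON

Cu²⁺ is present, so RudX is inactive.
Shikimate is present, so OrvQ is inactive.
Required activator RudX is absent, so *haxY* is not transcribed.
So HaxY is not produced.
Mn²⁺ is present, so LutB is inactive.
Quinate is absent, so RudF is active.
Required activator LutB is absent, so *sovX* is not transcribed.
So SovX is not produced.
Required activator SovX is absent, so *torK* is not transcribed.
So TorK is not produced.
With no repressor bound, *gorK* is transcribed.
So GorK is produced and active.
With repressor GorK bound, *fenM* is not transcribed.
So FenM is not produced.
With no repressor bound, *torF* is transcribed.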